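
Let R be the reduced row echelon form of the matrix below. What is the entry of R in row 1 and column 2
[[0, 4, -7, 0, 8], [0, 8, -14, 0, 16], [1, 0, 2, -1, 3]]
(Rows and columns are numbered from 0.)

R1 <-> R3
  [ 1  0    2  -1   3 ]
  [ 0  8  -14   0  16 ]
  [ 0  4   -7   0   8 ]
R2 := 1/8·R2
  [ 1  0     2  -1  3 ]
  [ 0  1  -7/4   0  2 ]
  [ 0  4    -7   0  8 ]
R3 := R3 − 4·R2
  [ 1  0     2  -1  3 ]
  [ 0  1  -7/4   0  2 ]
  [ 0  0     0   0  0 ]

-7/4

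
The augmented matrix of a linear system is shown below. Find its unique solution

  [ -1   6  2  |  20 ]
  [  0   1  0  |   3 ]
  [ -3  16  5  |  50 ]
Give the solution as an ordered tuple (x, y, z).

ρ1 → -1·ρ1
  [  1  -6  -2  |  -20 ]
  [  0   1   0  |    3 ]
  [ -3  16   5  |   50 ]
ρ3 → ρ3 + 3·ρ1
  [ 1  -6  -2  |  -20 ]
  [ 0   1   0  |    3 ]
  [ 0  -2  -1  |  -10 ]
ρ3 → ρ3 + 2·ρ2
  [ 1  -6  -2  |  -20 ]
  [ 0   1   0  |    3 ]
  [ 0   0  -1  |   -4 ]
ρ3 → -1·ρ3
  [ 1  -6  -2  |  -20 ]
  [ 0   1   0  |    3 ]
  [ 0   0   1  |    4 ]
ρ1 → ρ1 + 2·ρ3
  [ 1  -6  0  |  -12 ]
  [ 0   1  0  |    3 ]
  [ 0   0  1  |    4 ]
ρ1 → ρ1 + 6·ρ2
  [ 1  0  0  |  6 ]
  [ 0  1  0  |  3 ]
  [ 0  0  1  |  4 ]
Reading off the last column: x = 6, y = 3, z = 4.

(6, 3, 4)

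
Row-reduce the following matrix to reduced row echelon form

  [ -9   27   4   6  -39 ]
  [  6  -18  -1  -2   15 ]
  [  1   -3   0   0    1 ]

R1 -> -1/9·R1
  [ 1   -3  -4/9  -2/3  13/3 ]
  [ 6  -18    -1    -2    15 ]
  [ 1   -3     0     0     1 ]
R2 -> R2 − 6·R1
  [ 1  -3  -4/9  -2/3  13/3 ]
  [ 0   0   5/3     2   -11 ]
  [ 1  -3     0     0     1 ]
R3 -> R3 − R1
  [ 1  -3  -4/9  -2/3   13/3 ]
  [ 0   0   5/3     2    -11 ]
  [ 0   0   4/9   2/3  -10/3 ]
R2 -> 3/5·R2
  [ 1  -3  -4/9  -2/3   13/3 ]
  [ 0   0     1   6/5  -33/5 ]
  [ 0   0   4/9   2/3  -10/3 ]
R3 -> R3 − 4/9·R2
  [ 1  -3  -4/9  -2/3   13/3 ]
  [ 0   0     1   6/5  -33/5 ]
  [ 0   0     0  2/15   -2/5 ]
R3 -> 15/2·R3
  [ 1  -3  -4/9  -2/3   13/3 ]
  [ 0   0     1   6/5  -33/5 ]
  [ 0   0     0     1     -3 ]
R2 -> R2 − 6/5·R3
  [ 1  -3  -4/9  -2/3  13/3 ]
  [ 0   0     1     0    -3 ]
  [ 0   0     0     1    -3 ]
R1 -> R1 + 2/3·R3
  [ 1  -3  -4/9  0  7/3 ]
  [ 0   0     1  0   -3 ]
  [ 0   0     0  1   -3 ]
R1 -> R1 + 4/9·R2
  [ 1  -3  0  0   1 ]
  [ 0   0  1  0  -3 ]
  [ 0   0  0  1  -3 ]

[[1, -3, 0, 0, 1], [0, 0, 1, 0, -3], [0, 0, 0, 1, -3]]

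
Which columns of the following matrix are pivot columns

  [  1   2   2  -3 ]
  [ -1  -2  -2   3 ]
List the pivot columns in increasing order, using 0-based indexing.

0

R2 := R2 + R1
  [ 1  2  2  -3 ]
  [ 0  0  0   0 ]
Pivot columns are the columns containing a leading 1.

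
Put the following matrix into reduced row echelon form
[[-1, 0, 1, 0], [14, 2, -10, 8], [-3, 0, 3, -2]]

[[1, 0, -1, 0], [0, 1, 2, 0], [0, 0, 0, 1]]

R1 → -1·R1
  [  1  0   -1   0 ]
  [ 14  2  -10   8 ]
  [ -3  0    3  -2 ]
R2 → R2 − 14·R1
  [  1  0  -1   0 ]
  [  0  2   4   8 ]
  [ -3  0   3  -2 ]
R3 → R3 + 3·R1
  [ 1  0  -1   0 ]
  [ 0  2   4   8 ]
  [ 0  0   0  -2 ]
R2 → 1/2·R2
  [ 1  0  -1   0 ]
  [ 0  1   2   4 ]
  [ 0  0   0  -2 ]
R3 → -1/2·R3
  [ 1  0  -1  0 ]
  [ 0  1   2  4 ]
  [ 0  0   0  1 ]
R2 → R2 − 4·R3
  [ 1  0  -1  0 ]
  [ 0  1   2  0 ]
  [ 0  0   0  1 ]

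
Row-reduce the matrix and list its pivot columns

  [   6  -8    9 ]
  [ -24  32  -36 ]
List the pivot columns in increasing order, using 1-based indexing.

r1 → 1/6·r1
  [   1  -4/3  3/2 ]
  [ -24    32  -36 ]
r2 → r2 + 24·r1
  [ 1  -4/3  3/2 ]
  [ 0     0    0 ]
Pivot columns are the columns containing a leading 1.

1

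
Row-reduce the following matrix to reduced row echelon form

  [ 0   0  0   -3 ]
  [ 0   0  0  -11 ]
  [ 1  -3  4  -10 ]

[[1, -3, 4, 0], [0, 0, 0, 1], [0, 0, 0, 0]]

R1 ↔ R3
R2 ← -1/11·R2
R3 ← R3 + 3·R2
R1 ← R1 + 10·R2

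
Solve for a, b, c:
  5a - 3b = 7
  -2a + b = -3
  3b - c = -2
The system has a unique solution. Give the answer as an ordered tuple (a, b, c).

(2, 1, 5)

Form the augmented matrix and row-reduce:
  [  5  -3   0  |   7 ]
  [ -2   1   0  |  -3 ]
  [  0   3  -1  |  -2 ]
ρ1 := 1/5·ρ1
ρ2 := ρ2 + 2·ρ1
ρ2 := -5·ρ2
ρ3 := ρ3 − 3·ρ2
ρ3 := -1·ρ3
ρ1 := ρ1 + 3/5·ρ2
Reading off the last column: a = 2, b = 1, c = 5.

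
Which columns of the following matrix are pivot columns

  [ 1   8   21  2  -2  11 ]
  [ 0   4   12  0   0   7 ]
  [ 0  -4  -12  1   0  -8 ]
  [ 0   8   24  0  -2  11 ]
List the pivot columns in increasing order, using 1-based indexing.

1, 2, 4, 5

R2 ← 1/4·R2
  [ 1   8   21  2  -2   11 ]
  [ 0   1    3  0   0  7/4 ]
  [ 0  -4  -12  1   0   -8 ]
  [ 0   8   24  0  -2   11 ]
R3 ← R3 + 4·R2
  [ 1  8  21  2  -2   11 ]
  [ 0  1   3  0   0  7/4 ]
  [ 0  0   0  1   0   -1 ]
  [ 0  8  24  0  -2   11 ]
R4 ← R4 − 8·R2
  [ 1  8  21  2  -2   11 ]
  [ 0  1   3  0   0  7/4 ]
  [ 0  0   0  1   0   -1 ]
  [ 0  0   0  0  -2   -3 ]
R4 ← -1/2·R4
  [ 1  8  21  2  -2   11 ]
  [ 0  1   3  0   0  7/4 ]
  [ 0  0   0  1   0   -1 ]
  [ 0  0   0  0   1  3/2 ]
R1 ← R1 + 2·R4
  [ 1  8  21  2  0   14 ]
  [ 0  1   3  0  0  7/4 ]
  [ 0  0   0  1  0   -1 ]
  [ 0  0   0  0  1  3/2 ]
R1 ← R1 − 2·R3
  [ 1  8  21  0  0   16 ]
  [ 0  1   3  0  0  7/4 ]
  [ 0  0   0  1  0   -1 ]
  [ 0  0   0  0  1  3/2 ]
R1 ← R1 − 8·R2
  [ 1  0  -3  0  0    2 ]
  [ 0  1   3  0  0  7/4 ]
  [ 0  0   0  1  0   -1 ]
  [ 0  0   0  0  1  3/2 ]
Pivot columns are the columns containing a leading 1.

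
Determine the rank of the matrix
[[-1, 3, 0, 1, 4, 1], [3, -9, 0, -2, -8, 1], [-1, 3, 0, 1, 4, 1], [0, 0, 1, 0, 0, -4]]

rank = 3

R1 ← -1·R1
  [  1  -3  0  -1  -4  -1 ]
  [  3  -9  0  -2  -8   1 ]
  [ -1   3  0   1   4   1 ]
  [  0   0  1   0   0  -4 ]
R2 ← R2 − 3·R1
  [  1  -3  0  -1  -4  -1 ]
  [  0   0  0   1   4   4 ]
  [ -1   3  0   1   4   1 ]
  [  0   0  1   0   0  -4 ]
R3 ← R3 + R1
  [ 1  -3  0  -1  -4  -1 ]
  [ 0   0  0   1   4   4 ]
  [ 0   0  0   0   0   0 ]
  [ 0   0  1   0   0  -4 ]
R2 ↔ R4
  [ 1  -3  0  -1  -4  -1 ]
  [ 0   0  1   0   0  -4 ]
  [ 0   0  0   0   0   0 ]
  [ 0   0  0   1   4   4 ]
R3 ↔ R4
  [ 1  -3  0  -1  -4  -1 ]
  [ 0   0  1   0   0  -4 ]
  [ 0   0  0   1   4   4 ]
  [ 0   0  0   0   0   0 ]
R1 ← R1 + R3
  [ 1  -3  0  0  0   3 ]
  [ 0   0  1  0  0  -4 ]
  [ 0   0  0  1  4   4 ]
  [ 0   0  0  0  0   0 ]
The reduced form has 3 nonzero rows.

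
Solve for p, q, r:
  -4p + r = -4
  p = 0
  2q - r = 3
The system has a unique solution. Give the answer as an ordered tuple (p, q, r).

(0, -1/2, -4)

Form the augmented matrix and row-reduce:
  [ -4  0   1  |  -4 ]
  [  1  0   0  |   0 ]
  [  0  2  -1  |   3 ]
R1 → -1/4·R1
  [ 1  0  -1/4  |  1 ]
  [ 1  0     0  |  0 ]
  [ 0  2    -1  |  3 ]
R2 → R2 − R1
  [ 1  0  -1/4  |   1 ]
  [ 0  0   1/4  |  -1 ]
  [ 0  2    -1  |   3 ]
R2 ↔ R3
  [ 1  0  -1/4  |   1 ]
  [ 0  2    -1  |   3 ]
  [ 0  0   1/4  |  -1 ]
R2 → 1/2·R2
  [ 1  0  -1/4  |    1 ]
  [ 0  1  -1/2  |  3/2 ]
  [ 0  0   1/4  |   -1 ]
R3 → 4·R3
  [ 1  0  -1/4  |    1 ]
  [ 0  1  -1/2  |  3/2 ]
  [ 0  0     1  |   -4 ]
R2 → R2 + 1/2·R3
  [ 1  0  -1/4  |     1 ]
  [ 0  1     0  |  -1/2 ]
  [ 0  0     1  |    -4 ]
R1 → R1 + 1/4·R3
  [ 1  0  0  |     0 ]
  [ 0  1  0  |  -1/2 ]
  [ 0  0  1  |    -4 ]
Reading off the last column: p = 0, q = -1/2, r = -4.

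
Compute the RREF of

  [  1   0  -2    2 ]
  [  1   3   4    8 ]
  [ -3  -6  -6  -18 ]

ρ2 := ρ2 − ρ1
  [  1   0  -2    2 ]
  [  0   3   6    6 ]
  [ -3  -6  -6  -18 ]
ρ3 := ρ3 + 3·ρ1
  [ 1   0   -2    2 ]
  [ 0   3    6    6 ]
  [ 0  -6  -12  -12 ]
ρ2 := 1/3·ρ2
  [ 1   0   -2    2 ]
  [ 0   1    2    2 ]
  [ 0  -6  -12  -12 ]
ρ3 := ρ3 + 6·ρ2
  [ 1  0  -2  2 ]
  [ 0  1   2  2 ]
  [ 0  0   0  0 ]

[[1, 0, -2, 2], [0, 1, 2, 2], [0, 0, 0, 0]]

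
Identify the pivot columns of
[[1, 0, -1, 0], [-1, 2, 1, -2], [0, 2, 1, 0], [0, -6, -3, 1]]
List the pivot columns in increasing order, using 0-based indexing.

0, 1, 2, 3

ρ2 := ρ2 + ρ1
  [ 1   0  -1   0 ]
  [ 0   2   0  -2 ]
  [ 0   2   1   0 ]
  [ 0  -6  -3   1 ]
ρ2 := 1/2·ρ2
  [ 1   0  -1   0 ]
  [ 0   1   0  -1 ]
  [ 0   2   1   0 ]
  [ 0  -6  -3   1 ]
ρ3 := ρ3 − 2·ρ2
  [ 1   0  -1   0 ]
  [ 0   1   0  -1 ]
  [ 0   0   1   2 ]
  [ 0  -6  -3   1 ]
ρ4 := ρ4 + 6·ρ2
  [ 1  0  -1   0 ]
  [ 0  1   0  -1 ]
  [ 0  0   1   2 ]
  [ 0  0  -3  -5 ]
ρ4 := ρ4 + 3·ρ3
  [ 1  0  -1   0 ]
  [ 0  1   0  -1 ]
  [ 0  0   1   2 ]
  [ 0  0   0   1 ]
ρ3 := ρ3 − 2·ρ4
  [ 1  0  -1   0 ]
  [ 0  1   0  -1 ]
  [ 0  0   1   0 ]
  [ 0  0   0   1 ]
ρ2 := ρ2 + ρ4
  [ 1  0  -1  0 ]
  [ 0  1   0  0 ]
  [ 0  0   1  0 ]
  [ 0  0   0  1 ]
ρ1 := ρ1 + ρ3
  [ 1  0  0  0 ]
  [ 0  1  0  0 ]
  [ 0  0  1  0 ]
  [ 0  0  0  1 ]
Pivot columns are the columns containing a leading 1.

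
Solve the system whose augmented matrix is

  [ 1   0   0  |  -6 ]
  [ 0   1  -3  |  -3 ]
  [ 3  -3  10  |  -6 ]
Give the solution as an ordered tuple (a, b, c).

r3 -> r3 − 3·r1
  [ 1   0   0  |  -6 ]
  [ 0   1  -3  |  -3 ]
  [ 0  -3  10  |  12 ]
r3 -> r3 + 3·r2
  [ 1  0   0  |  -6 ]
  [ 0  1  -3  |  -3 ]
  [ 0  0   1  |   3 ]
r2 -> r2 + 3·r3
  [ 1  0  0  |  -6 ]
  [ 0  1  0  |   6 ]
  [ 0  0  1  |   3 ]
Reading off the last column: a = -6, b = 6, c = 3.

(-6, 6, 3)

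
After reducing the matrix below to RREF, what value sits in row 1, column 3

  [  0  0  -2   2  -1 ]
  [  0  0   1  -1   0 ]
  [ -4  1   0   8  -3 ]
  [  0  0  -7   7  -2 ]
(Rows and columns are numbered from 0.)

-1

r1 <-> r3
r1 ← -1/4·r1
r3 ← r3 + 2·r2
r4 ← r4 + 7·r2
r3 ← -1·r3
r4 ← r4 + 2·r3
r1 ← r1 − 3/4·r3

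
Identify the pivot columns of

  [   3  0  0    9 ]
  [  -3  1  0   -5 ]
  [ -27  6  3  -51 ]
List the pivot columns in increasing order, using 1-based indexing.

1, 2, 3

ρ1 → 1/3·ρ1
  [   1  0  0    3 ]
  [  -3  1  0   -5 ]
  [ -27  6  3  -51 ]
ρ2 → ρ2 + 3·ρ1
  [   1  0  0    3 ]
  [   0  1  0    4 ]
  [ -27  6  3  -51 ]
ρ3 → ρ3 + 27·ρ1
  [ 1  0  0   3 ]
  [ 0  1  0   4 ]
  [ 0  6  3  30 ]
ρ3 → ρ3 − 6·ρ2
  [ 1  0  0  3 ]
  [ 0  1  0  4 ]
  [ 0  0  3  6 ]
ρ3 → 1/3·ρ3
  [ 1  0  0  3 ]
  [ 0  1  0  4 ]
  [ 0  0  1  2 ]
Pivot columns are the columns containing a leading 1.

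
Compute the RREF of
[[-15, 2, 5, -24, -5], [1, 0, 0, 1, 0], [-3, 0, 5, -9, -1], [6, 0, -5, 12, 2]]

[[1, 0, 0, 1, 0], [0, 1, 0, -3/2, 0], [0, 0, 1, -6/5, 0], [0, 0, 0, 0, 1]]

ρ1 -> -1/15·ρ1
  [  1  -2/15  -1/3  8/5  1/3 ]
  [  1      0     0    1    0 ]
  [ -3      0     5   -9   -1 ]
  [  6      0    -5   12    2 ]
ρ2 -> ρ2 − ρ1
  [  1  -2/15  -1/3   8/5   1/3 ]
  [  0   2/15   1/3  -3/5  -1/3 ]
  [ -3      0     5    -9    -1 ]
  [  6      0    -5    12     2 ]
ρ3 -> ρ3 + 3·ρ1
  [ 1  -2/15  -1/3    8/5   1/3 ]
  [ 0   2/15   1/3   -3/5  -1/3 ]
  [ 0   -2/5     4  -21/5     0 ]
  [ 6      0    -5     12     2 ]
ρ4 -> ρ4 − 6·ρ1
  [ 1  -2/15  -1/3    8/5   1/3 ]
  [ 0   2/15   1/3   -3/5  -1/3 ]
  [ 0   -2/5     4  -21/5     0 ]
  [ 0    4/5    -3   12/5     0 ]
ρ2 -> 15/2·ρ2
  [ 1  -2/15  -1/3    8/5   1/3 ]
  [ 0      1   5/2   -9/2  -5/2 ]
  [ 0   -2/5     4  -21/5     0 ]
  [ 0    4/5    -3   12/5     0 ]
ρ3 -> ρ3 + 2/5·ρ2
  [ 1  -2/15  -1/3   8/5   1/3 ]
  [ 0      1   5/2  -9/2  -5/2 ]
  [ 0      0     5    -6    -1 ]
  [ 0    4/5    -3  12/5     0 ]
ρ4 -> ρ4 − 4/5·ρ2
  [ 1  -2/15  -1/3   8/5   1/3 ]
  [ 0      1   5/2  -9/2  -5/2 ]
  [ 0      0     5    -6    -1 ]
  [ 0      0    -5     6     2 ]
ρ3 -> 1/5·ρ3
  [ 1  -2/15  -1/3   8/5   1/3 ]
  [ 0      1   5/2  -9/2  -5/2 ]
  [ 0      0     1  -6/5  -1/5 ]
  [ 0      0    -5     6     2 ]
ρ4 -> ρ4 + 5·ρ3
  [ 1  -2/15  -1/3   8/5   1/3 ]
  [ 0      1   5/2  -9/2  -5/2 ]
  [ 0      0     1  -6/5  -1/5 ]
  [ 0      0     0     0     1 ]
ρ3 -> ρ3 + 1/5·ρ4
  [ 1  -2/15  -1/3   8/5   1/3 ]
  [ 0      1   5/2  -9/2  -5/2 ]
  [ 0      0     1  -6/5     0 ]
  [ 0      0     0     0     1 ]
ρ2 -> ρ2 + 5/2·ρ4
  [ 1  -2/15  -1/3   8/5  1/3 ]
  [ 0      1   5/2  -9/2    0 ]
  [ 0      0     1  -6/5    0 ]
  [ 0      0     0     0    1 ]
ρ1 -> ρ1 − 1/3·ρ4
  [ 1  -2/15  -1/3   8/5  0 ]
  [ 0      1   5/2  -9/2  0 ]
  [ 0      0     1  -6/5  0 ]
  [ 0      0     0     0  1 ]
ρ2 -> ρ2 − 5/2·ρ3
  [ 1  -2/15  -1/3   8/5  0 ]
  [ 0      1     0  -3/2  0 ]
  [ 0      0     1  -6/5  0 ]
  [ 0      0     0     0  1 ]
ρ1 -> ρ1 + 1/3·ρ3
  [ 1  -2/15  0   6/5  0 ]
  [ 0      1  0  -3/2  0 ]
  [ 0      0  1  -6/5  0 ]
  [ 0      0  0     0  1 ]
ρ1 -> ρ1 + 2/15·ρ2
  [ 1  0  0     1  0 ]
  [ 0  1  0  -3/2  0 ]
  [ 0  0  1  -6/5  0 ]
  [ 0  0  0     0  1 ]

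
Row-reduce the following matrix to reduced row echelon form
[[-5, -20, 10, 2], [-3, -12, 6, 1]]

[[1, 4, -2, 0], [0, 0, 0, 1]]

r1 → -1/5·r1
  [  1    4  -2  -2/5 ]
  [ -3  -12   6     1 ]
r2 → r2 + 3·r1
  [ 1  4  -2  -2/5 ]
  [ 0  0   0  -1/5 ]
r2 → -5·r2
  [ 1  4  -2  -2/5 ]
  [ 0  0   0     1 ]
r1 → r1 + 2/5·r2
  [ 1  4  -2  0 ]
  [ 0  0   0  1 ]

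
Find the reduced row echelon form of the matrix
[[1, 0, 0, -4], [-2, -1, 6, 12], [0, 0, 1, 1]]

R2 → R2 + 2·R1
  [ 1   0  0  -4 ]
  [ 0  -1  6   4 ]
  [ 0   0  1   1 ]
R2 → -1·R2
  [ 1  0   0  -4 ]
  [ 0  1  -6  -4 ]
  [ 0  0   1   1 ]
R2 → R2 + 6·R3
  [ 1  0  0  -4 ]
  [ 0  1  0   2 ]
  [ 0  0  1   1 ]

[[1, 0, 0, -4], [0, 1, 0, 2], [0, 0, 1, 1]]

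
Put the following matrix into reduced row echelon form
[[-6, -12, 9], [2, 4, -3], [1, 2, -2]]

[[1, 2, 0], [0, 0, 1], [0, 0, 0]]

ρ1 := -1/6·ρ1
  [ 1  2  -3/2 ]
  [ 2  4    -3 ]
  [ 1  2    -2 ]
ρ2 := ρ2 − 2·ρ1
  [ 1  2  -3/2 ]
  [ 0  0     0 ]
  [ 1  2    -2 ]
ρ3 := ρ3 − ρ1
  [ 1  2  -3/2 ]
  [ 0  0     0 ]
  [ 0  0  -1/2 ]
ρ2 <=> ρ3
  [ 1  2  -3/2 ]
  [ 0  0  -1/2 ]
  [ 0  0     0 ]
ρ2 := -2·ρ2
  [ 1  2  -3/2 ]
  [ 0  0     1 ]
  [ 0  0     0 ]
ρ1 := ρ1 + 3/2·ρ2
  [ 1  2  0 ]
  [ 0  0  1 ]
  [ 0  0  0 ]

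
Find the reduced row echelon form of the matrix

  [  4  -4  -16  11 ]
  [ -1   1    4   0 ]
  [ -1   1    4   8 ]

[[1, -1, -4, 0], [0, 0, 0, 1], [0, 0, 0, 0]]

Multiply R1 by 1/4.
  [  1  -1  -4  11/4 ]
  [ -1   1   4     0 ]
  [ -1   1   4     8 ]
Add R1 to R2.
  [  1  -1  -4  11/4 ]
  [  0   0   0  11/4 ]
  [ -1   1   4     8 ]
Add R1 to R3.
  [ 1  -1  -4  11/4 ]
  [ 0   0   0  11/4 ]
  [ 0   0   0  43/4 ]
Multiply R2 by 4/11.
  [ 1  -1  -4  11/4 ]
  [ 0   0   0     1 ]
  [ 0   0   0  43/4 ]
Subtract 43/4 times R2 from R3.
  [ 1  -1  -4  11/4 ]
  [ 0   0   0     1 ]
  [ 0   0   0     0 ]
Subtract 11/4 times R2 from R1.
  [ 1  -1  -4  0 ]
  [ 0   0   0  1 ]
  [ 0   0   0  0 ]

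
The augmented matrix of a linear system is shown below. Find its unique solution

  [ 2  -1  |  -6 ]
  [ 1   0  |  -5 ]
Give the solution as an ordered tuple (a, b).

(-5, -4)

ρ1 → 1/2·ρ1
ρ2 → ρ2 − ρ1
ρ2 → 2·ρ2
ρ1 → ρ1 + 1/2·ρ2
Reading off the last column: a = -5, b = -4.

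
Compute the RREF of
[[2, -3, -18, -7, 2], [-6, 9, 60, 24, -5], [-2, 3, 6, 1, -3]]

[[1, -3/2, 0, 1, 0], [0, 0, 1, 1/2, 0], [0, 0, 0, 0, 1]]

R1 → 1/2·R1
  [  1  -3/2  -9  -7/2   1 ]
  [ -6     9  60    24  -5 ]
  [ -2     3   6     1  -3 ]
R2 → R2 + 6·R1
  [  1  -3/2  -9  -7/2   1 ]
  [  0     0   6     3   1 ]
  [ -2     3   6     1  -3 ]
R3 → R3 + 2·R1
  [ 1  -3/2   -9  -7/2   1 ]
  [ 0     0    6     3   1 ]
  [ 0     0  -12    -6  -1 ]
R2 → 1/6·R2
  [ 1  -3/2   -9  -7/2    1 ]
  [ 0     0    1   1/2  1/6 ]
  [ 0     0  -12    -6   -1 ]
R3 → R3 + 12·R2
  [ 1  -3/2  -9  -7/2    1 ]
  [ 0     0   1   1/2  1/6 ]
  [ 0     0   0     0    1 ]
R2 → R2 − 1/6·R3
  [ 1  -3/2  -9  -7/2  1 ]
  [ 0     0   1   1/2  0 ]
  [ 0     0   0     0  1 ]
R1 → R1 − R3
  [ 1  -3/2  -9  -7/2  0 ]
  [ 0     0   1   1/2  0 ]
  [ 0     0   0     0  1 ]
R1 → R1 + 9·R2
  [ 1  -3/2  0    1  0 ]
  [ 0     0  1  1/2  0 ]
  [ 0     0  0    0  1 ]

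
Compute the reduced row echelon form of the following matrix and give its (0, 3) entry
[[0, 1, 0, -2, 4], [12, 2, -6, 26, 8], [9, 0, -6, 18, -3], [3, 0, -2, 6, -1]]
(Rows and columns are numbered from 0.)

R1 <=> R2
  [ 12  2  -6  26   8 ]
  [  0  1   0  -2   4 ]
  [  9  0  -6  18  -3 ]
  [  3  0  -2   6  -1 ]
R1 ← 1/12·R1
  [ 1  1/6  -1/2  13/6  2/3 ]
  [ 0    1     0    -2    4 ]
  [ 9    0    -6    18   -3 ]
  [ 3    0    -2     6   -1 ]
R3 ← R3 − 9·R1
  [ 1   1/6  -1/2  13/6  2/3 ]
  [ 0     1     0    -2    4 ]
  [ 0  -3/2  -3/2  -3/2   -9 ]
  [ 3     0    -2     6   -1 ]
R4 ← R4 − 3·R1
  [ 1   1/6  -1/2  13/6  2/3 ]
  [ 0     1     0    -2    4 ]
  [ 0  -3/2  -3/2  -3/2   -9 ]
  [ 0  -1/2  -1/2  -1/2   -3 ]
R3 ← R3 + 3/2·R2
  [ 1   1/6  -1/2  13/6  2/3 ]
  [ 0     1     0    -2    4 ]
  [ 0     0  -3/2  -9/2   -3 ]
  [ 0  -1/2  -1/2  -1/2   -3 ]
R4 ← R4 + 1/2·R2
  [ 1  1/6  -1/2  13/6  2/3 ]
  [ 0    1     0    -2    4 ]
  [ 0    0  -3/2  -9/2   -3 ]
  [ 0    0  -1/2  -3/2   -1 ]
R3 ← -2/3·R3
  [ 1  1/6  -1/2  13/6  2/3 ]
  [ 0    1     0    -2    4 ]
  [ 0    0     1     3    2 ]
  [ 0    0  -1/2  -3/2   -1 ]
R4 ← R4 + 1/2·R3
  [ 1  1/6  -1/2  13/6  2/3 ]
  [ 0    1     0    -2    4 ]
  [ 0    0     1     3    2 ]
  [ 0    0     0     0    0 ]
R1 ← R1 + 1/2·R3
  [ 1  1/6  0  11/3  5/3 ]
  [ 0    1  0    -2    4 ]
  [ 0    0  1     3    2 ]
  [ 0    0  0     0    0 ]
R1 ← R1 − 1/6·R2
  [ 1  0  0   4  1 ]
  [ 0  1  0  -2  4 ]
  [ 0  0  1   3  2 ]
  [ 0  0  0   0  0 ]

4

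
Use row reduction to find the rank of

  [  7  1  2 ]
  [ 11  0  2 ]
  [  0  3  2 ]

R1 ← 1/7·R1
  [  1  1/7  2/7 ]
  [ 11    0    2 ]
  [  0    3    2 ]
R2 ← R2 − 11·R1
  [ 1    1/7   2/7 ]
  [ 0  -11/7  -8/7 ]
  [ 0      3     2 ]
R2 ← -7/11·R2
  [ 1  1/7   2/7 ]
  [ 0    1  8/11 ]
  [ 0    3     2 ]
R3 ← R3 − 3·R2
  [ 1  1/7    2/7 ]
  [ 0    1   8/11 ]
  [ 0    0  -2/11 ]
R3 ← -11/2·R3
  [ 1  1/7   2/7 ]
  [ 0    1  8/11 ]
  [ 0    0     1 ]
R2 ← R2 − 8/11·R3
  [ 1  1/7  2/7 ]
  [ 0    1    0 ]
  [ 0    0    1 ]
R1 ← R1 − 2/7·R3
  [ 1  1/7  0 ]
  [ 0    1  0 ]
  [ 0    0  1 ]
R1 ← R1 − 1/7·R2
  [ 1  0  0 ]
  [ 0  1  0 ]
  [ 0  0  1 ]
The reduced form has 3 nonzero rows.

rank = 3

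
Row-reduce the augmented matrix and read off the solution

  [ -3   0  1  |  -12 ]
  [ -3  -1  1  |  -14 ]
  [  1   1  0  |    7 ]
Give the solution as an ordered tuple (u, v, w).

r1 := -1/3·r1
  [  1   0  -1/3  |    4 ]
  [ -3  -1     1  |  -14 ]
  [  1   1     0  |    7 ]
r2 := r2 + 3·r1
  [ 1   0  -1/3  |   4 ]
  [ 0  -1     0  |  -2 ]
  [ 1   1     0  |   7 ]
r3 := r3 − r1
  [ 1   0  -1/3  |   4 ]
  [ 0  -1     0  |  -2 ]
  [ 0   1   1/3  |   3 ]
r2 := -1·r2
  [ 1  0  -1/3  |  4 ]
  [ 0  1     0  |  2 ]
  [ 0  1   1/3  |  3 ]
r3 := r3 − r2
  [ 1  0  -1/3  |  4 ]
  [ 0  1     0  |  2 ]
  [ 0  0   1/3  |  1 ]
r3 := 3·r3
  [ 1  0  -1/3  |  4 ]
  [ 0  1     0  |  2 ]
  [ 0  0     1  |  3 ]
r1 := r1 + 1/3·r3
  [ 1  0  0  |  5 ]
  [ 0  1  0  |  2 ]
  [ 0  0  1  |  3 ]
Reading off the last column: u = 5, v = 2, w = 3.

(5, 2, 3)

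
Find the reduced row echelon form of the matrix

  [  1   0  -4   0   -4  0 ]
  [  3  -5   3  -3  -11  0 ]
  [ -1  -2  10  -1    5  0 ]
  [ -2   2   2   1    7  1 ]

[[1, 0, -4, 0, -4, 0], [0, 1, -3, 0, -2, 0], [0, 0, 0, 1, 3, 0], [0, 0, 0, 0, 0, 1]]

Subtract 3 times r1 from r2.
  [  1   0  -4   0  -4  0 ]
  [  0  -5  15  -3   1  0 ]
  [ -1  -2  10  -1   5  0 ]
  [ -2   2   2   1   7  1 ]
Add r1 to r3.
  [  1   0  -4   0  -4  0 ]
  [  0  -5  15  -3   1  0 ]
  [  0  -2   6  -1   1  0 ]
  [ -2   2   2   1   7  1 ]
Add 2 times r1 to r4.
  [ 1   0  -4   0  -4  0 ]
  [ 0  -5  15  -3   1  0 ]
  [ 0  -2   6  -1   1  0 ]
  [ 0   2  -6   1  -1  1 ]
Multiply r2 by -1/5.
  [ 1   0  -4    0    -4  0 ]
  [ 0   1  -3  3/5  -1/5  0 ]
  [ 0  -2   6   -1     1  0 ]
  [ 0   2  -6    1    -1  1 ]
Add 2 times r2 to r3.
  [ 1  0  -4    0    -4  0 ]
  [ 0  1  -3  3/5  -1/5  0 ]
  [ 0  0   0  1/5   3/5  0 ]
  [ 0  2  -6    1    -1  1 ]
Subtract 2 times r2 from r4.
  [ 1  0  -4     0    -4  0 ]
  [ 0  1  -3   3/5  -1/5  0 ]
  [ 0  0   0   1/5   3/5  0 ]
  [ 0  0   0  -1/5  -3/5  1 ]
Multiply r3 by 5.
  [ 1  0  -4     0    -4  0 ]
  [ 0  1  -3   3/5  -1/5  0 ]
  [ 0  0   0     1     3  0 ]
  [ 0  0   0  -1/5  -3/5  1 ]
Add 1/5 times r3 to r4.
  [ 1  0  -4    0    -4  0 ]
  [ 0  1  -3  3/5  -1/5  0 ]
  [ 0  0   0    1     3  0 ]
  [ 0  0   0    0     0  1 ]
Subtract 3/5 times r3 from r2.
  [ 1  0  -4  0  -4  0 ]
  [ 0  1  -3  0  -2  0 ]
  [ 0  0   0  1   3  0 ]
  [ 0  0   0  0   0  1 ]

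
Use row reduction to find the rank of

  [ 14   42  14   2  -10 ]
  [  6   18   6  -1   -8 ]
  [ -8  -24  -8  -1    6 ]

R1 ← 1/14·R1
  [  1    3   1  1/7  -5/7 ]
  [  6   18   6   -1    -8 ]
  [ -8  -24  -8   -1     6 ]
R2 ← R2 − 6·R1
  [  1    3   1    1/7   -5/7 ]
  [  0    0   0  -13/7  -26/7 ]
  [ -8  -24  -8     -1      6 ]
R3 ← R3 + 8·R1
  [ 1  3  1    1/7   -5/7 ]
  [ 0  0  0  -13/7  -26/7 ]
  [ 0  0  0    1/7    2/7 ]
R2 ← -7/13·R2
  [ 1  3  1  1/7  -5/7 ]
  [ 0  0  0    1     2 ]
  [ 0  0  0  1/7   2/7 ]
R3 ← R3 − 1/7·R2
  [ 1  3  1  1/7  -5/7 ]
  [ 0  0  0    1     2 ]
  [ 0  0  0    0     0 ]
R1 ← R1 − 1/7·R2
  [ 1  3  1  0  -1 ]
  [ 0  0  0  1   2 ]
  [ 0  0  0  0   0 ]
The reduced form has 2 nonzero rows.

rank = 2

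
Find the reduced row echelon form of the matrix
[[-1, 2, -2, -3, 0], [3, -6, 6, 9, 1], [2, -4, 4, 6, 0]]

R1 := -1·R1
R2 := R2 − 3·R1
R3 := R3 − 2·R1

[[1, -2, 2, 3, 0], [0, 0, 0, 0, 1], [0, 0, 0, 0, 0]]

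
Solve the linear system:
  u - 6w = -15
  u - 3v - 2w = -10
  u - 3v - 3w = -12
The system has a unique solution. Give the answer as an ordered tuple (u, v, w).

Form the augmented matrix and row-reduce:
  [ 1   0  -6  |  -15 ]
  [ 1  -3  -2  |  -10 ]
  [ 1  -3  -3  |  -12 ]
R2 := R2 − R1
  [ 1   0  -6  |  -15 ]
  [ 0  -3   4  |    5 ]
  [ 1  -3  -3  |  -12 ]
R3 := R3 − R1
  [ 1   0  -6  |  -15 ]
  [ 0  -3   4  |    5 ]
  [ 0  -3   3  |    3 ]
R2 := -1/3·R2
  [ 1   0    -6  |   -15 ]
  [ 0   1  -4/3  |  -5/3 ]
  [ 0  -3     3  |     3 ]
R3 := R3 + 3·R2
  [ 1  0    -6  |   -15 ]
  [ 0  1  -4/3  |  -5/3 ]
  [ 0  0    -1  |    -2 ]
R3 := -1·R3
  [ 1  0    -6  |   -15 ]
  [ 0  1  -4/3  |  -5/3 ]
  [ 0  0     1  |     2 ]
R2 := R2 + 4/3·R3
  [ 1  0  -6  |  -15 ]
  [ 0  1   0  |    1 ]
  [ 0  0   1  |    2 ]
R1 := R1 + 6·R3
  [ 1  0  0  |  -3 ]
  [ 0  1  0  |   1 ]
  [ 0  0  1  |   2 ]
Reading off the last column: u = -3, v = 1, w = 2.

(-3, 1, 2)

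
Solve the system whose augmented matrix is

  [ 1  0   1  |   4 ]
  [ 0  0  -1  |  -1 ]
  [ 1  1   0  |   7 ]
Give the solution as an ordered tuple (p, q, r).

R3 -> R3 − R1
  [ 1  0   1  |   4 ]
  [ 0  0  -1  |  -1 ]
  [ 0  1  -1  |   3 ]
R2 <=> R3
  [ 1  0   1  |   4 ]
  [ 0  1  -1  |   3 ]
  [ 0  0  -1  |  -1 ]
R3 -> -1·R3
  [ 1  0   1  |  4 ]
  [ 0  1  -1  |  3 ]
  [ 0  0   1  |  1 ]
R2 -> R2 + R3
  [ 1  0  1  |  4 ]
  [ 0  1  0  |  4 ]
  [ 0  0  1  |  1 ]
R1 -> R1 − R3
  [ 1  0  0  |  3 ]
  [ 0  1  0  |  4 ]
  [ 0  0  1  |  1 ]
Reading off the last column: p = 3, q = 4, r = 1.

(3, 4, 1)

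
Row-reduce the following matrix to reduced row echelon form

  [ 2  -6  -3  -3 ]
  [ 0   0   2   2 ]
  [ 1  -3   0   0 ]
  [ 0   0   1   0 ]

[[1, -3, 0, 0], [0, 0, 1, 0], [0, 0, 0, 1], [0, 0, 0, 0]]

Multiply ρ1 by 1/2.
  [ 1  -3  -3/2  -3/2 ]
  [ 0   0     2     2 ]
  [ 1  -3     0     0 ]
  [ 0   0     1     0 ]
Subtract ρ1 from ρ3.
  [ 1  -3  -3/2  -3/2 ]
  [ 0   0     2     2 ]
  [ 0   0   3/2   3/2 ]
  [ 0   0     1     0 ]
Multiply ρ2 by 1/2.
  [ 1  -3  -3/2  -3/2 ]
  [ 0   0     1     1 ]
  [ 0   0   3/2   3/2 ]
  [ 0   0     1     0 ]
Subtract 3/2 times ρ2 from ρ3.
  [ 1  -3  -3/2  -3/2 ]
  [ 0   0     1     1 ]
  [ 0   0     0     0 ]
  [ 0   0     1     0 ]
Subtract ρ2 from ρ4.
  [ 1  -3  -3/2  -3/2 ]
  [ 0   0     1     1 ]
  [ 0   0     0     0 ]
  [ 0   0     0    -1 ]
Swap ρ3 and ρ4.
  [ 1  -3  -3/2  -3/2 ]
  [ 0   0     1     1 ]
  [ 0   0     0    -1 ]
  [ 0   0     0     0 ]
Multiply ρ3 by -1.
  [ 1  -3  -3/2  -3/2 ]
  [ 0   0     1     1 ]
  [ 0   0     0     1 ]
  [ 0   0     0     0 ]
Subtract ρ3 from ρ2.
  [ 1  -3  -3/2  -3/2 ]
  [ 0   0     1     0 ]
  [ 0   0     0     1 ]
  [ 0   0     0     0 ]
Add 3/2 times ρ3 to ρ1.
  [ 1  -3  -3/2  0 ]
  [ 0   0     1  0 ]
  [ 0   0     0  1 ]
  [ 0   0     0  0 ]
Add 3/2 times ρ2 to ρ1.
  [ 1  -3  0  0 ]
  [ 0   0  1  0 ]
  [ 0   0  0  1 ]
  [ 0   0  0  0 ]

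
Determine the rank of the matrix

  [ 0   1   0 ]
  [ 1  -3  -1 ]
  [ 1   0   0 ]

R1 <-> R2
  [ 1  -3  -1 ]
  [ 0   1   0 ]
  [ 1   0   0 ]
R3 -> R3 − R1
  [ 1  -3  -1 ]
  [ 0   1   0 ]
  [ 0   3   1 ]
R3 -> R3 − 3·R2
  [ 1  -3  -1 ]
  [ 0   1   0 ]
  [ 0   0   1 ]
R1 -> R1 + R3
  [ 1  -3  0 ]
  [ 0   1  0 ]
  [ 0   0  1 ]
R1 -> R1 + 3·R2
  [ 1  0  0 ]
  [ 0  1  0 ]
  [ 0  0  1 ]
The reduced form has 3 nonzero rows.

rank = 3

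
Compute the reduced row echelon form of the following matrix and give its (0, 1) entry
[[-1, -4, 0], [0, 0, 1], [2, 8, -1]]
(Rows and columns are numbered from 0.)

4

r1 -> -1·r1
r3 -> r3 − 2·r1
r3 -> r3 + r2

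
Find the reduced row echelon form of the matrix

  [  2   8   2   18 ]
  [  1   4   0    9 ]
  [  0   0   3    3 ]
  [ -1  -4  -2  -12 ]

R1 ← 1/2·R1
  [  1   4   1    9 ]
  [  1   4   0    9 ]
  [  0   0   3    3 ]
  [ -1  -4  -2  -12 ]
R2 ← R2 − R1
  [  1   4   1    9 ]
  [  0   0  -1    0 ]
  [  0   0   3    3 ]
  [ -1  -4  -2  -12 ]
R4 ← R4 + R1
  [ 1  4   1   9 ]
  [ 0  0  -1   0 ]
  [ 0  0   3   3 ]
  [ 0  0  -1  -3 ]
R2 ← -1·R2
  [ 1  4   1   9 ]
  [ 0  0   1   0 ]
  [ 0  0   3   3 ]
  [ 0  0  -1  -3 ]
R3 ← R3 − 3·R2
  [ 1  4   1   9 ]
  [ 0  0   1   0 ]
  [ 0  0   0   3 ]
  [ 0  0  -1  -3 ]
R4 ← R4 + R2
  [ 1  4  1   9 ]
  [ 0  0  1   0 ]
  [ 0  0  0   3 ]
  [ 0  0  0  -3 ]
R3 ← 1/3·R3
  [ 1  4  1   9 ]
  [ 0  0  1   0 ]
  [ 0  0  0   1 ]
  [ 0  0  0  -3 ]
R4 ← R4 + 3·R3
  [ 1  4  1  9 ]
  [ 0  0  1  0 ]
  [ 0  0  0  1 ]
  [ 0  0  0  0 ]
R1 ← R1 − 9·R3
  [ 1  4  1  0 ]
  [ 0  0  1  0 ]
  [ 0  0  0  1 ]
  [ 0  0  0  0 ]
R1 ← R1 − R2
  [ 1  4  0  0 ]
  [ 0  0  1  0 ]
  [ 0  0  0  1 ]
  [ 0  0  0  0 ]

[[1, 4, 0, 0], [0, 0, 1, 0], [0, 0, 0, 1], [0, 0, 0, 0]]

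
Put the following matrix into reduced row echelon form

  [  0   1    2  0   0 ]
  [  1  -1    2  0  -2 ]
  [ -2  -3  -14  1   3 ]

[[1, 0, 4, 0, -2], [0, 1, 2, 0, 0], [0, 0, 0, 1, -1]]

R1 <=> R2
  [  1  -1    2  0  -2 ]
  [  0   1    2  0   0 ]
  [ -2  -3  -14  1   3 ]
R3 -> R3 + 2·R1
  [ 1  -1    2  0  -2 ]
  [ 0   1    2  0   0 ]
  [ 0  -5  -10  1  -1 ]
R3 -> R3 + 5·R2
  [ 1  -1  2  0  -2 ]
  [ 0   1  2  0   0 ]
  [ 0   0  0  1  -1 ]
R1 -> R1 + R2
  [ 1  0  4  0  -2 ]
  [ 0  1  2  0   0 ]
  [ 0  0  0  1  -1 ]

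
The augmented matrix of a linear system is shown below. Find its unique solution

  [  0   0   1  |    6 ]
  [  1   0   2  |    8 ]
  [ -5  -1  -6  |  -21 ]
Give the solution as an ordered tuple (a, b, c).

(-4, 5, 6)

R1 ↔ R2
  [  1   0   2  |    8 ]
  [  0   0   1  |    6 ]
  [ -5  -1  -6  |  -21 ]
R3 -> R3 + 5·R1
  [ 1   0  2  |   8 ]
  [ 0   0  1  |   6 ]
  [ 0  -1  4  |  19 ]
R2 ↔ R3
  [ 1   0  2  |   8 ]
  [ 0  -1  4  |  19 ]
  [ 0   0  1  |   6 ]
R2 -> -1·R2
  [ 1  0   2  |    8 ]
  [ 0  1  -4  |  -19 ]
  [ 0  0   1  |    6 ]
R2 -> R2 + 4·R3
  [ 1  0  2  |  8 ]
  [ 0  1  0  |  5 ]
  [ 0  0  1  |  6 ]
R1 -> R1 − 2·R3
  [ 1  0  0  |  -4 ]
  [ 0  1  0  |   5 ]
  [ 0  0  1  |   6 ]
Reading off the last column: a = -4, b = 5, c = 6.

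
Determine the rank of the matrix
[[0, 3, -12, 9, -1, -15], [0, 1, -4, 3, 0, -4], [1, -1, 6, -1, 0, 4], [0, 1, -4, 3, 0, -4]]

Swap ρ1 and ρ3.
  [ 1  -1    6  -1   0    4 ]
  [ 0   1   -4   3   0   -4 ]
  [ 0   3  -12   9  -1  -15 ]
  [ 0   1   -4   3   0   -4 ]
Subtract 3 times ρ2 from ρ3.
  [ 1  -1   6  -1   0   4 ]
  [ 0   1  -4   3   0  -4 ]
  [ 0   0   0   0  -1  -3 ]
  [ 0   1  -4   3   0  -4 ]
Subtract ρ2 from ρ4.
  [ 1  -1   6  -1   0   4 ]
  [ 0   1  -4   3   0  -4 ]
  [ 0   0   0   0  -1  -3 ]
  [ 0   0   0   0   0   0 ]
Multiply ρ3 by -1.
  [ 1  -1   6  -1  0   4 ]
  [ 0   1  -4   3  0  -4 ]
  [ 0   0   0   0  1   3 ]
  [ 0   0   0   0  0   0 ]
Add ρ2 to ρ1.
  [ 1  0   2  2  0   0 ]
  [ 0  1  -4  3  0  -4 ]
  [ 0  0   0  0  1   3 ]
  [ 0  0   0  0  0   0 ]
The reduced form has 3 nonzero rows.

rank = 3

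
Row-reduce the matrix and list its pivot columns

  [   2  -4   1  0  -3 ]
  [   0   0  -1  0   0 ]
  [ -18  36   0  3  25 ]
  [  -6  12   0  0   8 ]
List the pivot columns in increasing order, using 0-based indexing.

Multiply ρ1 by 1/2.
  [   1  -2  1/2  0  -3/2 ]
  [   0   0   -1  0     0 ]
  [ -18  36    0  3    25 ]
  [  -6  12    0  0     8 ]
Add 18 times ρ1 to ρ3.
  [  1  -2  1/2  0  -3/2 ]
  [  0   0   -1  0     0 ]
  [  0   0    9  3    -2 ]
  [ -6  12    0  0     8 ]
Add 6 times ρ1 to ρ4.
  [ 1  -2  1/2  0  -3/2 ]
  [ 0   0   -1  0     0 ]
  [ 0   0    9  3    -2 ]
  [ 0   0    3  0    -1 ]
Multiply ρ2 by -1.
  [ 1  -2  1/2  0  -3/2 ]
  [ 0   0    1  0     0 ]
  [ 0   0    9  3    -2 ]
  [ 0   0    3  0    -1 ]
Subtract 9 times ρ2 from ρ3.
  [ 1  -2  1/2  0  -3/2 ]
  [ 0   0    1  0     0 ]
  [ 0   0    0  3    -2 ]
  [ 0   0    3  0    -1 ]
Subtract 3 times ρ2 from ρ4.
  [ 1  -2  1/2  0  -3/2 ]
  [ 0   0    1  0     0 ]
  [ 0   0    0  3    -2 ]
  [ 0   0    0  0    -1 ]
Multiply ρ3 by 1/3.
  [ 1  -2  1/2  0  -3/2 ]
  [ 0   0    1  0     0 ]
  [ 0   0    0  1  -2/3 ]
  [ 0   0    0  0    -1 ]
Multiply ρ4 by -1.
  [ 1  -2  1/2  0  -3/2 ]
  [ 0   0    1  0     0 ]
  [ 0   0    0  1  -2/3 ]
  [ 0   0    0  0     1 ]
Add 2/3 times ρ4 to ρ3.
  [ 1  -2  1/2  0  -3/2 ]
  [ 0   0    1  0     0 ]
  [ 0   0    0  1     0 ]
  [ 0   0    0  0     1 ]
Add 3/2 times ρ4 to ρ1.
  [ 1  -2  1/2  0  0 ]
  [ 0   0    1  0  0 ]
  [ 0   0    0  1  0 ]
  [ 0   0    0  0  1 ]
Subtract 1/2 times ρ2 from ρ1.
  [ 1  -2  0  0  0 ]
  [ 0   0  1  0  0 ]
  [ 0   0  0  1  0 ]
  [ 0   0  0  0  1 ]
Pivot columns are the columns containing a leading 1.

0, 2, 3, 4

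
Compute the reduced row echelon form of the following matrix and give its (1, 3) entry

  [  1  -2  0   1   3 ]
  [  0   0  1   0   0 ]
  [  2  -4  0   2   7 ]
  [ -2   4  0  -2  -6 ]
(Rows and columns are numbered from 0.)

0

R3 → R3 − 2·R1
  [  1  -2  0   1   3 ]
  [  0   0  1   0   0 ]
  [  0   0  0   0   1 ]
  [ -2   4  0  -2  -6 ]
R4 → R4 + 2·R1
  [ 1  -2  0  1  3 ]
  [ 0   0  1  0  0 ]
  [ 0   0  0  0  1 ]
  [ 0   0  0  0  0 ]
R1 → R1 − 3·R3
  [ 1  -2  0  1  0 ]
  [ 0   0  1  0  0 ]
  [ 0   0  0  0  1 ]
  [ 0   0  0  0  0 ]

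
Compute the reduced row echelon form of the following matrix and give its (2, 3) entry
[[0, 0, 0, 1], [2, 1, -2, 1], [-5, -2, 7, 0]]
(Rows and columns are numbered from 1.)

4

R1 <-> R2
  [  2   1  -2  1 ]
  [  0   0   0  1 ]
  [ -5  -2   7  0 ]
R1 ← 1/2·R1
  [  1  1/2  -1  1/2 ]
  [  0    0   0    1 ]
  [ -5   -2   7    0 ]
R3 ← R3 + 5·R1
  [ 1  1/2  -1  1/2 ]
  [ 0    0   0    1 ]
  [ 0  1/2   2  5/2 ]
R2 <-> R3
  [ 1  1/2  -1  1/2 ]
  [ 0  1/2   2  5/2 ]
  [ 0    0   0    1 ]
R2 ← 2·R2
  [ 1  1/2  -1  1/2 ]
  [ 0    1   4    5 ]
  [ 0    0   0    1 ]
R2 ← R2 − 5·R3
  [ 1  1/2  -1  1/2 ]
  [ 0    1   4    0 ]
  [ 0    0   0    1 ]
R1 ← R1 − 1/2·R3
  [ 1  1/2  -1  0 ]
  [ 0    1   4  0 ]
  [ 0    0   0  1 ]
R1 ← R1 − 1/2·R2
  [ 1  0  -3  0 ]
  [ 0  1   4  0 ]
  [ 0  0   0  1 ]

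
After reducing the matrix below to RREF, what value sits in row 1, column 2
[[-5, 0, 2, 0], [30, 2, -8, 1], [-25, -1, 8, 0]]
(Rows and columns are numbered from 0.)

R1 ← -1/5·R1
  [   1   0  -2/5  0 ]
  [  30   2    -8  1 ]
  [ -25  -1     8  0 ]
R2 ← R2 − 30·R1
  [   1   0  -2/5  0 ]
  [   0   2     4  1 ]
  [ -25  -1     8  0 ]
R3 ← R3 + 25·R1
  [ 1   0  -2/5  0 ]
  [ 0   2     4  1 ]
  [ 0  -1    -2  0 ]
R2 ← 1/2·R2
  [ 1   0  -2/5    0 ]
  [ 0   1     2  1/2 ]
  [ 0  -1    -2    0 ]
R3 ← R3 + R2
  [ 1  0  -2/5    0 ]
  [ 0  1     2  1/2 ]
  [ 0  0     0  1/2 ]
R3 ← 2·R3
  [ 1  0  -2/5    0 ]
  [ 0  1     2  1/2 ]
  [ 0  0     0    1 ]
R2 ← R2 − 1/2·R3
  [ 1  0  -2/5  0 ]
  [ 0  1     2  0 ]
  [ 0  0     0  1 ]

2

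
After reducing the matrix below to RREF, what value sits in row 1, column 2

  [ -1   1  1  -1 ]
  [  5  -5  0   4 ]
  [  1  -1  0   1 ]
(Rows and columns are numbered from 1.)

Multiply R1 by -1.
Subtract 5 times R1 from R2.
Subtract R1 from R3.
Multiply R2 by 1/5.
Subtract R2 from R3.
Multiply R3 by 5.
Add 1/5 times R3 to R2.
Subtract R3 from R1.
Add R2 to R1.

-1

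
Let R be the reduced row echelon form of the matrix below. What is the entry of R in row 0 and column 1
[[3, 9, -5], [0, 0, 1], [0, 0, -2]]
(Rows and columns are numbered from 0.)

r1 ← 1/3·r1
  [ 1  3  -5/3 ]
  [ 0  0     1 ]
  [ 0  0    -2 ]
r3 ← r3 + 2·r2
  [ 1  3  -5/3 ]
  [ 0  0     1 ]
  [ 0  0     0 ]
r1 ← r1 + 5/3·r2
  [ 1  3  0 ]
  [ 0  0  1 ]
  [ 0  0  0 ]

3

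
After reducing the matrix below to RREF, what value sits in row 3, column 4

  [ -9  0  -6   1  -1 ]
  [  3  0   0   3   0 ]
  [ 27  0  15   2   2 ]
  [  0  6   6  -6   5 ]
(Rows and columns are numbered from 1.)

R1 := -1/9·R1
  [  1  0  2/3  -1/9  1/9 ]
  [  3  0    0     3    0 ]
  [ 27  0   15     2    2 ]
  [  0  6    6    -6    5 ]
R2 := R2 − 3·R1
  [  1  0  2/3  -1/9   1/9 ]
  [  0  0   -2  10/3  -1/3 ]
  [ 27  0   15     2     2 ]
  [  0  6    6    -6     5 ]
R3 := R3 − 27·R1
  [ 1  0  2/3  -1/9   1/9 ]
  [ 0  0   -2  10/3  -1/3 ]
  [ 0  0   -3     5    -1 ]
  [ 0  6    6    -6     5 ]
R2 <=> R4
  [ 1  0  2/3  -1/9   1/9 ]
  [ 0  6    6    -6     5 ]
  [ 0  0   -3     5    -1 ]
  [ 0  0   -2  10/3  -1/3 ]
R2 := 1/6·R2
  [ 1  0  2/3  -1/9   1/9 ]
  [ 0  1    1    -1   5/6 ]
  [ 0  0   -3     5    -1 ]
  [ 0  0   -2  10/3  -1/3 ]
R3 := -1/3·R3
  [ 1  0  2/3  -1/9   1/9 ]
  [ 0  1    1    -1   5/6 ]
  [ 0  0    1  -5/3   1/3 ]
  [ 0  0   -2  10/3  -1/3 ]
R4 := R4 + 2·R3
  [ 1  0  2/3  -1/9  1/9 ]
  [ 0  1    1    -1  5/6 ]
  [ 0  0    1  -5/3  1/3 ]
  [ 0  0    0     0  1/3 ]
R4 := 3·R4
  [ 1  0  2/3  -1/9  1/9 ]
  [ 0  1    1    -1  5/6 ]
  [ 0  0    1  -5/3  1/3 ]
  [ 0  0    0     0    1 ]
R3 := R3 − 1/3·R4
  [ 1  0  2/3  -1/9  1/9 ]
  [ 0  1    1    -1  5/6 ]
  [ 0  0    1  -5/3    0 ]
  [ 0  0    0     0    1 ]
R2 := R2 − 5/6·R4
  [ 1  0  2/3  -1/9  1/9 ]
  [ 0  1    1    -1    0 ]
  [ 0  0    1  -5/3    0 ]
  [ 0  0    0     0    1 ]
R1 := R1 − 1/9·R4
  [ 1  0  2/3  -1/9  0 ]
  [ 0  1    1    -1  0 ]
  [ 0  0    1  -5/3  0 ]
  [ 0  0    0     0  1 ]
R2 := R2 − R3
  [ 1  0  2/3  -1/9  0 ]
  [ 0  1    0   2/3  0 ]
  [ 0  0    1  -5/3  0 ]
  [ 0  0    0     0  1 ]
R1 := R1 − 2/3·R3
  [ 1  0  0     1  0 ]
  [ 0  1  0   2/3  0 ]
  [ 0  0  1  -5/3  0 ]
  [ 0  0  0     0  1 ]

-5/3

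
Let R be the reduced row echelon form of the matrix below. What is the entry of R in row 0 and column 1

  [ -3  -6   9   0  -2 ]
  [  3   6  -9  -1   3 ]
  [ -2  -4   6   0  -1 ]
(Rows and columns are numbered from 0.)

Multiply r1 by -1/3.
  [  1   2  -3   0  2/3 ]
  [  3   6  -9  -1    3 ]
  [ -2  -4   6   0   -1 ]
Subtract 3 times r1 from r2.
  [  1   2  -3   0  2/3 ]
  [  0   0   0  -1    1 ]
  [ -2  -4   6   0   -1 ]
Add 2 times r1 to r3.
  [ 1  2  -3   0  2/3 ]
  [ 0  0   0  -1    1 ]
  [ 0  0   0   0  1/3 ]
Multiply r2 by -1.
  [ 1  2  -3  0  2/3 ]
  [ 0  0   0  1   -1 ]
  [ 0  0   0  0  1/3 ]
Multiply r3 by 3.
  [ 1  2  -3  0  2/3 ]
  [ 0  0   0  1   -1 ]
  [ 0  0   0  0    1 ]
Add r3 to r2.
  [ 1  2  -3  0  2/3 ]
  [ 0  0   0  1    0 ]
  [ 0  0   0  0    1 ]
Subtract 2/3 times r3 from r1.
  [ 1  2  -3  0  0 ]
  [ 0  0   0  1  0 ]
  [ 0  0   0  0  1 ]

2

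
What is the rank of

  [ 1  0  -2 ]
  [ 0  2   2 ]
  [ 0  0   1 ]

rank = 3

ρ2 → 1/2·ρ2
  [ 1  0  -2 ]
  [ 0  1   1 ]
  [ 0  0   1 ]
ρ2 → ρ2 − ρ3
  [ 1  0  -2 ]
  [ 0  1   0 ]
  [ 0  0   1 ]
ρ1 → ρ1 + 2·ρ3
  [ 1  0  0 ]
  [ 0  1  0 ]
  [ 0  0  1 ]
The reduced form has 3 nonzero rows.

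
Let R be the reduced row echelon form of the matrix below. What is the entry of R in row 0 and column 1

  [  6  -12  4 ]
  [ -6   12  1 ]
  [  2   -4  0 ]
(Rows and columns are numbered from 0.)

r1 -> 1/6·r1
r2 -> r2 + 6·r1
r3 -> r3 − 2·r1
r2 -> 1/5·r2
r3 -> r3 + 4/3·r2
r1 -> r1 − 2/3·r2

-2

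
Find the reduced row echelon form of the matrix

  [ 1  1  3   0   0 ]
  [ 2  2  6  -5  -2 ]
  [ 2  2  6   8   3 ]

R2 := R2 − 2·R1
  [ 1  1  3   0   0 ]
  [ 0  0  0  -5  -2 ]
  [ 2  2  6   8   3 ]
R3 := R3 − 2·R1
  [ 1  1  3   0   0 ]
  [ 0  0  0  -5  -2 ]
  [ 0  0  0   8   3 ]
R2 := -1/5·R2
  [ 1  1  3  0    0 ]
  [ 0  0  0  1  2/5 ]
  [ 0  0  0  8    3 ]
R3 := R3 − 8·R2
  [ 1  1  3  0     0 ]
  [ 0  0  0  1   2/5 ]
  [ 0  0  0  0  -1/5 ]
R3 := -5·R3
  [ 1  1  3  0    0 ]
  [ 0  0  0  1  2/5 ]
  [ 0  0  0  0    1 ]
R2 := R2 − 2/5·R3
  [ 1  1  3  0  0 ]
  [ 0  0  0  1  0 ]
  [ 0  0  0  0  1 ]

[[1, 1, 3, 0, 0], [0, 0, 0, 1, 0], [0, 0, 0, 0, 1]]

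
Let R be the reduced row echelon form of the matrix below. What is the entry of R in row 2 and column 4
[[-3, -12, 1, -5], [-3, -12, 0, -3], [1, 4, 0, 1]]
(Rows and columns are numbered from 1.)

Multiply r1 by -1/3.
  [  1    4  -1/3  5/3 ]
  [ -3  -12     0   -3 ]
  [  1    4     0    1 ]
Add 3 times r1 to r2.
  [ 1  4  -1/3  5/3 ]
  [ 0  0    -1    2 ]
  [ 1  4     0    1 ]
Subtract r1 from r3.
  [ 1  4  -1/3   5/3 ]
  [ 0  0    -1     2 ]
  [ 0  0   1/3  -2/3 ]
Multiply r2 by -1.
  [ 1  4  -1/3   5/3 ]
  [ 0  0     1    -2 ]
  [ 0  0   1/3  -2/3 ]
Subtract 1/3 times r2 from r3.
  [ 1  4  -1/3  5/3 ]
  [ 0  0     1   -2 ]
  [ 0  0     0    0 ]
Add 1/3 times r2 to r1.
  [ 1  4  0   1 ]
  [ 0  0  1  -2 ]
  [ 0  0  0   0 ]

-2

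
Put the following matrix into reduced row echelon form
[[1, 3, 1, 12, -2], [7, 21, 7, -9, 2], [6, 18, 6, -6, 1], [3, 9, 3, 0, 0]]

[[1, 3, 1, 0, 0], [0, 0, 0, 1, 0], [0, 0, 0, 0, 1], [0, 0, 0, 0, 0]]

R2 ← R2 − 7·R1
  [ 1   3  1   12  -2 ]
  [ 0   0  0  -93  16 ]
  [ 6  18  6   -6   1 ]
  [ 3   9  3    0   0 ]
R3 ← R3 − 6·R1
  [ 1  3  1   12  -2 ]
  [ 0  0  0  -93  16 ]
  [ 0  0  0  -78  13 ]
  [ 3  9  3    0   0 ]
R4 ← R4 − 3·R1
  [ 1  3  1   12  -2 ]
  [ 0  0  0  -93  16 ]
  [ 0  0  0  -78  13 ]
  [ 0  0  0  -36   6 ]
R2 ← -1/93·R2
  [ 1  3  1   12      -2 ]
  [ 0  0  0    1  -16/93 ]
  [ 0  0  0  -78      13 ]
  [ 0  0  0  -36       6 ]
R3 ← R3 + 78·R2
  [ 1  3  1   12      -2 ]
  [ 0  0  0    1  -16/93 ]
  [ 0  0  0    0  -13/31 ]
  [ 0  0  0  -36       6 ]
R4 ← R4 + 36·R2
  [ 1  3  1  12      -2 ]
  [ 0  0  0   1  -16/93 ]
  [ 0  0  0   0  -13/31 ]
  [ 0  0  0   0   -6/31 ]
R3 ← -31/13·R3
  [ 1  3  1  12      -2 ]
  [ 0  0  0   1  -16/93 ]
  [ 0  0  0   0       1 ]
  [ 0  0  0   0   -6/31 ]
R4 ← R4 + 6/31·R3
  [ 1  3  1  12      -2 ]
  [ 0  0  0   1  -16/93 ]
  [ 0  0  0   0       1 ]
  [ 0  0  0   0       0 ]
R2 ← R2 + 16/93·R3
  [ 1  3  1  12  -2 ]
  [ 0  0  0   1   0 ]
  [ 0  0  0   0   1 ]
  [ 0  0  0   0   0 ]
R1 ← R1 + 2·R3
  [ 1  3  1  12  0 ]
  [ 0  0  0   1  0 ]
  [ 0  0  0   0  1 ]
  [ 0  0  0   0  0 ]
R1 ← R1 − 12·R2
  [ 1  3  1  0  0 ]
  [ 0  0  0  1  0 ]
  [ 0  0  0  0  1 ]
  [ 0  0  0  0  0 ]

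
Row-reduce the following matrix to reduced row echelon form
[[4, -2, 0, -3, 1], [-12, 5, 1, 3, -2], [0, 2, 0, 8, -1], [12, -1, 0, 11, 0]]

r1 ← 1/4·r1
  [   1  -1/2  0  -3/4  1/4 ]
  [ -12     5  1     3   -2 ]
  [   0     2  0     8   -1 ]
  [  12    -1  0    11    0 ]
r2 ← r2 + 12·r1
  [  1  -1/2  0  -3/4  1/4 ]
  [  0    -1  1    -6    1 ]
  [  0     2  0     8   -1 ]
  [ 12    -1  0    11    0 ]
r4 ← r4 − 12·r1
  [ 1  -1/2  0  -3/4  1/4 ]
  [ 0    -1  1    -6    1 ]
  [ 0     2  0     8   -1 ]
  [ 0     5  0    20   -3 ]
r2 ← -1·r2
  [ 1  -1/2   0  -3/4  1/4 ]
  [ 0     1  -1     6   -1 ]
  [ 0     2   0     8   -1 ]
  [ 0     5   0    20   -3 ]
r3 ← r3 − 2·r2
  [ 1  -1/2   0  -3/4  1/4 ]
  [ 0     1  -1     6   -1 ]
  [ 0     0   2    -4    1 ]
  [ 0     5   0    20   -3 ]
r4 ← r4 − 5·r2
  [ 1  -1/2   0  -3/4  1/4 ]
  [ 0     1  -1     6   -1 ]
  [ 0     0   2    -4    1 ]
  [ 0     0   5   -10    2 ]
r3 ← 1/2·r3
  [ 1  -1/2   0  -3/4  1/4 ]
  [ 0     1  -1     6   -1 ]
  [ 0     0   1    -2  1/2 ]
  [ 0     0   5   -10    2 ]
r4 ← r4 − 5·r3
  [ 1  -1/2   0  -3/4   1/4 ]
  [ 0     1  -1     6    -1 ]
  [ 0     0   1    -2   1/2 ]
  [ 0     0   0     0  -1/2 ]
r4 ← -2·r4
  [ 1  -1/2   0  -3/4  1/4 ]
  [ 0     1  -1     6   -1 ]
  [ 0     0   1    -2  1/2 ]
  [ 0     0   0     0    1 ]
r3 ← r3 − 1/2·r4
  [ 1  -1/2   0  -3/4  1/4 ]
  [ 0     1  -1     6   -1 ]
  [ 0     0   1    -2    0 ]
  [ 0     0   0     0    1 ]
r2 ← r2 + r4
  [ 1  -1/2   0  -3/4  1/4 ]
  [ 0     1  -1     6    0 ]
  [ 0     0   1    -2    0 ]
  [ 0     0   0     0    1 ]
r1 ← r1 − 1/4·r4
  [ 1  -1/2   0  -3/4  0 ]
  [ 0     1  -1     6  0 ]
  [ 0     0   1    -2  0 ]
  [ 0     0   0     0  1 ]
r2 ← r2 + r3
  [ 1  -1/2  0  -3/4  0 ]
  [ 0     1  0     4  0 ]
  [ 0     0  1    -2  0 ]
  [ 0     0  0     0  1 ]
r1 ← r1 + 1/2·r2
  [ 1  0  0  5/4  0 ]
  [ 0  1  0    4  0 ]
  [ 0  0  1   -2  0 ]
  [ 0  0  0    0  1 ]

[[1, 0, 0, 5/4, 0], [0, 1, 0, 4, 0], [0, 0, 1, -2, 0], [0, 0, 0, 0, 1]]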